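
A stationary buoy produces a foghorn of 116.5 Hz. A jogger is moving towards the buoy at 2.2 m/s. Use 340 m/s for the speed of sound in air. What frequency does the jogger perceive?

Moving observer, stationary source: f' = f · (v + v_o)/v.
f' = 116.5 × (340 + 2.2)/340 = 116.5 × 342.2/340 ≈ 117 Hz.

117 Hz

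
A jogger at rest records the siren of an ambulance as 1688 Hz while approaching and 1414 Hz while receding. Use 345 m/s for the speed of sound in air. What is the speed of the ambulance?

30 m/s

f₁/f₂ = (v + v_s)/(v − v_s), so v_s = v · (f₁ − f₂)/(f₁ + f₂).
v_s = 345 × (1688 − 1414)/(1688 + 1414) = 345 × 274/3102 ≈ 30 m/s.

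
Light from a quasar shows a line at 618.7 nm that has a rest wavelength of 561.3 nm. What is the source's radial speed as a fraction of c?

0.097c

λ'/λ₀ = 1.1023 > 1 (redshift), so the source is receding.
λ'/λ₀ = √((1 + β)/(1 − β)) for a receding source ⇒ β = (r² − 1)/(r² + 1) with r = λ'/λ₀.
β = (1.2150 − 1)/(1.2150 + 1) ≈ 0.097.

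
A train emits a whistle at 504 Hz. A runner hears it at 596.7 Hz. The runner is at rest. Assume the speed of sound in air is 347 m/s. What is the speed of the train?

f' > f, so the train is approaching.
f' = f · v/(v − v_s) ⇒ v_s = v · |1 − f/f'|.
v_s = 347 × |1 − 504/596.7| = 347 × 0.1554 ≈ 54 m/s.

54 m/s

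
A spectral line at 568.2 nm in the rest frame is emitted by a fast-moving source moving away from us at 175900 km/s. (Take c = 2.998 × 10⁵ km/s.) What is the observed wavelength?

β = v/c = 175900/299800 = 0.5867.
Relativistic Doppler for wavelength: λ' = λ₀ · √((1 + β)/(1 − β)).
λ' = 568.2 × √(1.5867/0.4133) = 568.2 × 1.95944 ≈ 1113.4 nm.

1113.4 nm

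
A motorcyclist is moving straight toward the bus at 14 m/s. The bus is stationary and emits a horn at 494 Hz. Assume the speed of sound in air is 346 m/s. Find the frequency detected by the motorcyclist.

Only the observer moves, toward the source, so f' = f · (v + v_o)/v.
f' = 494 × (346 + 14)/346 = 494 × 360/346 ≈ 514 Hz.

514 Hz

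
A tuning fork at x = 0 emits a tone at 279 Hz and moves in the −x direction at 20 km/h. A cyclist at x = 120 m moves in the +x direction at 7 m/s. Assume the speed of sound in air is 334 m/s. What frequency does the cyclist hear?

269 Hz

20 km/h = 5.556 m/s.
The observer lies on the +x side, so the source is heading away from the observer and the observer is heading away from the source.
With source receding and observer receding, f' = f · (v − v_o)/(v + v_s).
f' = 279 × (334 − 7)/(334 + 5.556) = 279 × 327/339.56 ≈ 269 Hz.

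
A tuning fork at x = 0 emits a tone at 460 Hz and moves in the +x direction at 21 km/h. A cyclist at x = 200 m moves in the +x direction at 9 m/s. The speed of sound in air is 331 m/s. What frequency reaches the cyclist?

21 km/h = 5.833 m/s.
The observer lies on the +x side, so the source is heading toward the observer and the observer is heading away from the source.
With source approaching and observer receding, f' = f · (v − v_o)/(v − v_s).
f' = 460 × (331 − 9)/(331 − 5.833) = 460 × 322/325.17 ≈ 456 Hz.

456 Hz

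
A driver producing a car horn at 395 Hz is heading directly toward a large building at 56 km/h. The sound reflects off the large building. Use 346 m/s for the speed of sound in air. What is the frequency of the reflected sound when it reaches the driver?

56 km/h = 15.56 m/s.
The large building receives the sound from a moving source: f₁ = f₀ · v/(v − v_e) = 395 × 346/330.44 ≈ 414 Hz.
On the return leg the driver is a moving observer: f₂ = f₁ · (v + v_e)/v = 414 × 361.56/346 ≈ 432 Hz.
Equivalently f₂ = f₀ · (v + v_e)/(v − v_e).

432 Hz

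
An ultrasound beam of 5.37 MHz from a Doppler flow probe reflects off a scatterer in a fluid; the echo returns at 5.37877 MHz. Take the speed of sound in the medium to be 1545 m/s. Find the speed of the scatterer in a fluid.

1.26 m/s

Double Doppler shift off a moving reflector: f₂ = f₀ · (v + u)/(v − u) (u > 0 toward emitter).
Rearranging, u = v · (f₂ − f₀)/(f₂ + f₀) = 1545 × 0.00877/10.74877 ≈ 1.26 m/s.
So the scatterer in a fluid is moving at 1.26 m/s toward the emitter.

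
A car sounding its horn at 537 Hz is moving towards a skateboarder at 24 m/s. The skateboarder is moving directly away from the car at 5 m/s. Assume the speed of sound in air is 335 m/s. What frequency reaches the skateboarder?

570 Hz

With source approaching and observer receding, f' = f · (v − v_o)/(v − v_s).
f' = 537 × (335 − 5)/(335 − 24) = 537 × 330/311 ≈ 570 Hz.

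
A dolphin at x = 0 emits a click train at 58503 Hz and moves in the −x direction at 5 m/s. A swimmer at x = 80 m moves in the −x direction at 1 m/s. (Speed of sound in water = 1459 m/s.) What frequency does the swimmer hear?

58343 Hz

The observer lies on the +x side, so the source is heading away from the observer and the observer is heading toward the source.
Both move, so f' = f · (v + v_o)/(v + v_s).
f' = 58503 × (1459 + 1)/(1459 + 5) = 58503 × 1460/1464 ≈ 58343 Hz.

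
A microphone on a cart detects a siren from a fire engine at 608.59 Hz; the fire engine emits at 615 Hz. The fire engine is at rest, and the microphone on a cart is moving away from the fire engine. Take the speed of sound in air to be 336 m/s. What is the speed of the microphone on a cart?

3.5 m/s

f' = f · (v − v_o)/v ⇒ v_o = v · |f'/f − 1|.
v_o = 336 × |608.59/615 − 1| = 336 × 0.01042 ≈ 3.5 m/s.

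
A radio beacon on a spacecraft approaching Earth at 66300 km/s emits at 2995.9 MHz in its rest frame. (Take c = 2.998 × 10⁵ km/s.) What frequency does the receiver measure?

3751.3 MHz

β = v/c = 66300/299800 = 0.2211.
Relativistic Doppler for frequency: f' = f₀ · √((1 + β)/(1 − β)).
f' = 2995.9 × √(1.2211/0.7789) = 2995.9 × 1.25215 ≈ 3751.3 MHz.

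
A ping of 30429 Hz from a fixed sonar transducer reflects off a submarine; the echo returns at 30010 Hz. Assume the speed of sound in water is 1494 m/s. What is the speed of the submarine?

Double Doppler shift off a moving reflector: f₂ = f₀ · (v + u)/(v − u) (u > 0 toward emitter).
Rearranging, u = v · (f₂ − f₀)/(f₂ + f₀) = 1494 × -419/60439 ≈ -10.4 m/s.
So the submarine is moving at 10.4 m/s away from the emitter.

10.4 m/s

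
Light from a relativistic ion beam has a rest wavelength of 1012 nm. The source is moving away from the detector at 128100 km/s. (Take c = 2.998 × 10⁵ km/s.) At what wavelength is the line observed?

1597.6 nm

β = v/c = 128100/299800 = 0.4273.
Relativistic Doppler for wavelength: λ' = λ₀ · √((1 + β)/(1 − β)).
λ' = 1012 × √(1.4273/0.5727) = 1012 × 1.57865 ≈ 1597.6 nm.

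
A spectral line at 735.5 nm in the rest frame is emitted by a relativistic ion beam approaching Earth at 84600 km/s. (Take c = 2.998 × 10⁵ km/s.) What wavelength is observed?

550.3 nm

β = v/c = 84600/299800 = 0.2822.
Relativistic Doppler for wavelength: λ' = λ₀ · √((1 − β)/(1 + β)).
λ' = 735.5 × √(0.7178/1.2822) = 735.5 × 0.74822 ≈ 550.3 nm.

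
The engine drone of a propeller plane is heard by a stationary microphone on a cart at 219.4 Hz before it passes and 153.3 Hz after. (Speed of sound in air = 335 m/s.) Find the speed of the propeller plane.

59 m/s

f₁/f₂ = (v + v_s)/(v − v_s), so v_s = v · (f₁ − f₂)/(f₁ + f₂).
v_s = 335 × (219.4 − 153.3)/(219.4 + 153.3) = 335 × 66.1/372.7 ≈ 59 m/s.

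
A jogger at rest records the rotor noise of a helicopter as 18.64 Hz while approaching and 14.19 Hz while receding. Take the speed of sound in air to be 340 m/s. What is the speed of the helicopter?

f₁/f₂ = (v + v_s)/(v − v_s), so v_s = v · (f₁ − f₂)/(f₁ + f₂).
v_s = 340 × (18.64 − 14.19)/(18.64 + 14.19) = 340 × 4.45/32.83 ≈ 46 m/s.

46 m/s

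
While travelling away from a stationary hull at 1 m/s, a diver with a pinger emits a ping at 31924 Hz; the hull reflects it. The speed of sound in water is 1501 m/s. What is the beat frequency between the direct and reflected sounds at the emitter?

42.5 Hz

The hull receives the sound from a moving source: f₁ = f₀ · v/(v + v_e) = 31924 × 1501/1502 ≈ 31902.7 Hz.
On the return leg the diver with a pinger is a moving observer: f₂ = f₁ · (v − v_e)/v = 31902.7 × 1500/1501 ≈ 31881.5 Hz.
Beat against the emitted tone: |f₂ − f₀| = 2v_e·f₀/(v + v_e) = 2 × 1 × 31924/1502 ≈ 42.5 Hz.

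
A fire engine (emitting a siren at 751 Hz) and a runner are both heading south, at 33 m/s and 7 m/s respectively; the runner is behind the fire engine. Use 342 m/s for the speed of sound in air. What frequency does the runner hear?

699 Hz

The runner is behind, so the fire engine is moving away from it while the runner is moving toward the fire engine.
General Doppler shift: f' = f · (v + v_o)/(v + v_s).
f' = 751 × (342 + 7)/(342 + 33) = 751 × 349/375 ≈ 699 Hz.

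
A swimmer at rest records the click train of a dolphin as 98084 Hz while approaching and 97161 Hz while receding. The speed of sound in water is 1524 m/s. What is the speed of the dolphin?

f₁/f₂ = (v + v_s)/(v − v_s), so v_s = v · (f₁ − f₂)/(f₁ + f₂).
v_s = 1524 × (98084 − 97161)/(98084 + 97161) = 1524 × 923/195245 ≈ 7.2 m/s.

7.2 m/s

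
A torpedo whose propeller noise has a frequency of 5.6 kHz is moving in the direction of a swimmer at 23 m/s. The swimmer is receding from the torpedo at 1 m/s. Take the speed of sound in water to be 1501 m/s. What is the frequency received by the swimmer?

5.68 kHz

With source approaching and observer receding, f' = f · (v − v_o)/(v − v_s).
f' = 5.6 × (1501 − 1)/(1501 − 23) = 5.6 × 1500/1478 ≈ 5.68 kHz.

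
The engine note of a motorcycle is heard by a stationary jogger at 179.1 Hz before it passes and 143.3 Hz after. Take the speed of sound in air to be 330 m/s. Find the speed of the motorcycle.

37 m/s

f₁/f₂ = (v + v_s)/(v − v_s), so v_s = v · (f₁ − f₂)/(f₁ + f₂).
v_s = 330 × (179.1 − 143.3)/(179.1 + 143.3) = 330 × 35.8/322.4 ≈ 37 m/s.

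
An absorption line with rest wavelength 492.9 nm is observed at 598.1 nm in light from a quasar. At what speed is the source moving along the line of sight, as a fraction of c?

λ'/λ₀ = 1.2134 > 1 (redshift), so the source is receding.
λ'/λ₀ = √((1 + β)/(1 − β)) for a receding source ⇒ β = (r² − 1)/(r² + 1) with r = λ'/λ₀.
β = (1.4724 − 1)/(1.4724 + 1) ≈ 0.191.

0.191c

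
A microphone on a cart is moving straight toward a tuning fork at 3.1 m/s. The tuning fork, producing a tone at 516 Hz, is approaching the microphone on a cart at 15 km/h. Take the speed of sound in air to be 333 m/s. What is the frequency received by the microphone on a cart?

15 km/h = 4.167 m/s.
General Doppler shift: f' = f · (v + v_o)/(v − v_s).
f' = 516 × (333 + 3.1)/(333 − 4.167) = 516 × 336.1/328.83 ≈ 527 Hz.

527 Hz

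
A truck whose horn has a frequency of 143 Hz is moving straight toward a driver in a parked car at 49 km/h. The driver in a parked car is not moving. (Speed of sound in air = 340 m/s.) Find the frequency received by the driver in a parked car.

149 Hz

49 km/h = 13.61 m/s.
Moving source, stationary observer: f' = f · v/(v − v_s) since the source is approaching.
f' = 143 × 340/(340 − 13.61) = 143 × 340/326.4 ≈ 149 Hz.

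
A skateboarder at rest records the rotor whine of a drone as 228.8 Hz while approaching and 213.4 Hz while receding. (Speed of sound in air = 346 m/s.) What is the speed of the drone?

12.0 m/s

f₁/f₂ = (v + v_s)/(v − v_s), so v_s = v · (f₁ − f₂)/(f₁ + f₂).
v_s = 346 × (228.8 − 213.4)/(228.8 + 213.4) = 346 × 15.4/442.2 ≈ 12.0 m/s.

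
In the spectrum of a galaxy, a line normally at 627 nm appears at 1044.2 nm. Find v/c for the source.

λ'/λ₀ = 1.6654 > 1 (redshift), so the source is receding.
λ'/λ₀ = √((1 + β)/(1 − β)) for a receding source ⇒ β = (r² − 1)/(r² + 1) with r = λ'/λ₀.
β = (2.7735 − 1)/(2.7735 + 1) ≈ 0.470.

0.470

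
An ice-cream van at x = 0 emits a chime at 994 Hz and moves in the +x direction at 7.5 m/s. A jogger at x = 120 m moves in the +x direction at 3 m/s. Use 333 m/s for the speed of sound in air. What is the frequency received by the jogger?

The observer lies on the +x side, so the source is heading toward the observer and the observer is heading away from the source.
Both move, so f' = f · (v − v_o)/(v − v_s).
f' = 994 × (333 − 3)/(333 − 7.5) = 994 × 330/325.5 ≈ 1008 Hz.

1008 Hz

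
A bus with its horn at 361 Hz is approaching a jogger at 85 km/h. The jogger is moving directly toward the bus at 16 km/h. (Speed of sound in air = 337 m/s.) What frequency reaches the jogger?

85 km/h = 23.61 m/s; 16 km/h = 4.444 m/s.
With source approaching and observer approaching, f' = f · (v + v_o)/(v − v_s).
f' = 361 × (337 + 4.444)/(337 − 23.61) = 361 × 341.44/313.39 ≈ 393 Hz.

393 Hz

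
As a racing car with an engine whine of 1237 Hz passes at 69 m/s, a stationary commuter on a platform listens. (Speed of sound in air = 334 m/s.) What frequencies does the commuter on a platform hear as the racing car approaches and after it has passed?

Approaching: f₁ = f · v/(v − v_s) = 1237 × 334/265 ≈ 1559 Hz.
Receding: f₂ = f · v/(v + v_s) = 1237 × 334/403 ≈ 1025 Hz.

1559 Hz approaching; 1025 Hz receding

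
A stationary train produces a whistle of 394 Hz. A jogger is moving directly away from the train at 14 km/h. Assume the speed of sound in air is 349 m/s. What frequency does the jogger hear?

390 Hz

14 km/h = 3.889 m/s.
Moving observer, stationary source: f' = f · (v − v_o)/v.
f' = 394 × (349 − 3.889)/349 = 394 × 345.11/349 ≈ 390 Hz.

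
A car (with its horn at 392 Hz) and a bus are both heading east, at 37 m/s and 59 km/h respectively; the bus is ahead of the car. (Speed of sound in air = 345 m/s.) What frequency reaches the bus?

59 km/h = 16.39 m/s.
The bus is ahead, so the car is moving toward it while the bus is moving away from the car.
General Doppler shift: f' = f · (v − v_o)/(v − v_s).
f' = 392 × (345 − 16.39)/(345 − 37) = 392 × 328.61/308 ≈ 418 Hz.

418 Hz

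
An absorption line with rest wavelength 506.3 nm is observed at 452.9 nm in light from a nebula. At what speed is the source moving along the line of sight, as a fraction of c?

λ'/λ₀ = 0.8945 < 1 (blueshift), so the source is approaching.
λ'/λ₀ = √((1 − β)/(1 + β)) for an approaching source ⇒ β = (1 − r²)/(1 + r²) with r = λ'/λ₀.
β = (1 − 0.8002)/(1 + 0.8002) ≈ 0.111.

0.111c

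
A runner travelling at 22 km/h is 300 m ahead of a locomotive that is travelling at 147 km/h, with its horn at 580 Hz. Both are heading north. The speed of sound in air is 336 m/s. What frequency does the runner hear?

648 Hz

147 km/h = 40.83 m/s; 22 km/h = 6.111 m/s.
The runner is ahead, so the locomotive is moving toward it while the runner is moving away from the locomotive.
Both move, so f' = f · (v − v_o)/(v − v_s).
f' = 580 × (336 − 6.111)/(336 − 40.83) = 580 × 329.89/295.17 ≈ 648 Hz.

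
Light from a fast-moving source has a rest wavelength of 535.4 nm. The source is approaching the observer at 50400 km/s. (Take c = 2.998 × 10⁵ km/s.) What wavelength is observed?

451.8 nm

β = v/c = 50400/299800 = 0.1681.
Relativistic Doppler for wavelength: λ' = λ₀ · √((1 − β)/(1 + β)).
λ' = 535.4 × √(0.8319/1.1681) = 535.4 × 0.84390 ≈ 451.8 nm.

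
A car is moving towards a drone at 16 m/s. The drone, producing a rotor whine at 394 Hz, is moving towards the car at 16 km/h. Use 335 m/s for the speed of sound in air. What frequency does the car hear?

16 km/h = 4.444 m/s.
Both move, so f' = f · (v + v_o)/(v − v_s).
f' = 394 × (335 + 16)/(335 − 4.444) = 394 × 351/330.56 ≈ 418 Hz.

418 Hz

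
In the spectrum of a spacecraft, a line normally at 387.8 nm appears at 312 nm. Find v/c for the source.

0.214

λ'/λ₀ = 0.8045 < 1 (blueshift), so the source is approaching.
λ'/λ₀ = √((1 − β)/(1 + β)) for an approaching source ⇒ β = (1 − r²)/(1 + r²) with r = λ'/λ₀.
β = (1 − 0.6473)/(1 + 0.6473) ≈ 0.214.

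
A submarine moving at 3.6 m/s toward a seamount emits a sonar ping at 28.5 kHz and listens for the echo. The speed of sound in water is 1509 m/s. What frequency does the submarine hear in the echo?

28.6 kHz

The seamount receives the sound from a moving source: f₁ = f₀ · v/(v − v_e) = 28.5 × 1509/1505.4 ≈ 28.6 kHz.
On the return leg the submarine is a moving observer: f₂ = f₁ · (v + v_e)/v = 28.6 × 1512.6/1509 ≈ 28.6 kHz.
Equivalently f₂ = f₀ · (v + v_e)/(v − v_e).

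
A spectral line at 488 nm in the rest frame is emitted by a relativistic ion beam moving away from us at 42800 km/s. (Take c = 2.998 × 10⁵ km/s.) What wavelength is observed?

563.4 nm

β = v/c = 42800/299800 = 0.1428.
Relativistic Doppler for wavelength: λ' = λ₀ · √((1 + β)/(1 − β)).
λ' = 488 × √(1.1428/0.8572) = 488 × 1.15459 ≈ 563.4 nm.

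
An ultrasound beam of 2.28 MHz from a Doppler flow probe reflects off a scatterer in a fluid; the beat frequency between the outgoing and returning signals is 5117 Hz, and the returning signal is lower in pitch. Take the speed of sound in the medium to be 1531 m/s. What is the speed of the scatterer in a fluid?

1.72 m/s

Double Doppler shift off a moving reflector: f₂ = f₀ · (v + u)/(v − u) (u > 0 toward emitter).
Returning signal is lower, so f₂ = f₀ − Δf = 2280000 − 5117 = 2274883 Hz.
Rearranging, u = v · (f₂ − f₀)/(f₂ + f₀) = 1531 × -5117/4554883 ≈ -1.72 m/s.
So the scatterer in a fluid is moving at 1.72 m/s away from the emitter.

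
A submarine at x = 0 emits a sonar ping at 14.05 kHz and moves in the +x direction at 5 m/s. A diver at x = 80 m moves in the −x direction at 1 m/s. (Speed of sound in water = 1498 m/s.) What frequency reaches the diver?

14.11 kHz

The observer lies on the +x side, so the source is heading toward the observer and the observer is heading toward the source.
Both move, so f' = f · (v + v_o)/(v − v_s).
f' = 14.05 × (1498 + 1)/(1498 − 5) = 14.05 × 1499/1493 ≈ 14.11 kHz.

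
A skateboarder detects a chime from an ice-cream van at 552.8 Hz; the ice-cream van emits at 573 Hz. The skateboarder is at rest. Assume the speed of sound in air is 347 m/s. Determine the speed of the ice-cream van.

12.7 m/s

f' < f, so the ice-cream van is receding.
f' = f · v/(v + v_s) ⇒ v_s = v · |1 − f/f'|.
v_s = 347 × |1 − 573/552.8| = 347 × 0.03654 ≈ 12.7 m/s.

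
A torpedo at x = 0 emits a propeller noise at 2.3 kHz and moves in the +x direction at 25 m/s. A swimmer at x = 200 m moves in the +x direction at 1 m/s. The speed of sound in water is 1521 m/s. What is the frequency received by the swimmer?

The observer lies on the +x side, so the source is heading toward the observer and the observer is heading away from the source.
Both move, so f' = f · (v − v_o)/(v − v_s).
f' = 2.3 × (1521 − 1)/(1521 − 25) = 2.3 × 1520/1496 ≈ 2.34 kHz.

2.34 kHz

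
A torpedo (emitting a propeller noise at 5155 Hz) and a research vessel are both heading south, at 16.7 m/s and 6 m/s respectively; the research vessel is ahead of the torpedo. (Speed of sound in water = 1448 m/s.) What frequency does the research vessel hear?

The research vessel is ahead, so the torpedo is moving toward it while the research vessel is moving away from the torpedo.
With source approaching and observer receding, f' = f · (v − v_o)/(v − v_s).
f' = 5155 × (1448 − 6)/(1448 − 16.7) = 5155 × 1442/1431.3 ≈ 5194 Hz.

5194 Hz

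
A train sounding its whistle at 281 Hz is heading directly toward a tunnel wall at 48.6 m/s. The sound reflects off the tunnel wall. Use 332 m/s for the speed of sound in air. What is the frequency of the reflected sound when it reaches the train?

The tunnel wall receives the sound from a moving source: f₁ = f₀ · v/(v − v_e) = 281 × 332/283.4 ≈ 329 Hz.
On the return leg the train is a moving observer: f₂ = f₁ · (v + v_e)/v = 329 × 380.6/332 ≈ 377 Hz.

377 Hz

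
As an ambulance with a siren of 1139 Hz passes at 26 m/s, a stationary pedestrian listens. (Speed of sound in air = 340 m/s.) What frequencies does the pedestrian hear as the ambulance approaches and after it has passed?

1233 Hz approaching; 1058 Hz receding

Approaching: f₁ = f · v/(v − v_s) = 1139 × 340/314 ≈ 1233 Hz.
Receding: f₂ = f · v/(v + v_s) = 1139 × 340/366 ≈ 1058 Hz.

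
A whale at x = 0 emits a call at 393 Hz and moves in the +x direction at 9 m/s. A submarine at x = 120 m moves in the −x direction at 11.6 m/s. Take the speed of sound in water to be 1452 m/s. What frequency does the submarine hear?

The observer lies on the +x side, so the source is heading toward the observer and the observer is heading toward the source.
General Doppler shift: f' = f · (v + v_o)/(v − v_s).
f' = 393 × (1452 + 11.6)/(1452 − 9) = 393 × 1463.6/1443 ≈ 399 Hz.

399 Hz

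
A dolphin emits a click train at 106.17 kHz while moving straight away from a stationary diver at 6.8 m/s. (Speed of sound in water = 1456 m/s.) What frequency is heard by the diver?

105.7 kHz

Only the source moves, away from the listener, so f' = f · v/(v + v_s).
f' = 106.17 × 1456/(1456 + 6.8) = 106.17 × 1456/1463 ≈ 105.7 kHz.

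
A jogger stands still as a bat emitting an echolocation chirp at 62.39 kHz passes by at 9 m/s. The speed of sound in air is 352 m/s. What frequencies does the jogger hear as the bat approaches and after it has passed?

Approaching: f₁ = f · v/(v − v_s) = 62.39 × 352/343 ≈ 64.0 kHz.
Receding: f₂ = f · v/(v + v_s) = 62.39 × 352/361 ≈ 60.8 kHz.

64.0 kHz approaching; 60.8 kHz receding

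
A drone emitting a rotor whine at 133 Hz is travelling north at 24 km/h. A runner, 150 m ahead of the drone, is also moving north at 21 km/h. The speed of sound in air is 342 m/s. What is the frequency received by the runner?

133 Hz

24 km/h = 6.667 m/s; 21 km/h = 5.833 m/s.
The runner is ahead, so the drone is moving toward it while the runner is moving away from the drone.
Both move, so f' = f · (v − v_o)/(v − v_s).
f' = 133 × (342 − 5.833)/(342 − 6.667) = 133 × 336.17/335.33 ≈ 133 Hz.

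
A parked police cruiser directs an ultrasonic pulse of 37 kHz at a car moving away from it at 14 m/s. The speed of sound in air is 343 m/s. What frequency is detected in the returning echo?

34.1 kHz

The car first receives the wave as a moving observer: f₁ = f₀ · (v − u)/v = 37 × (343 − 14)/343 ≈ 35.5 kHz.
The reflection then acts as a moving source: f₂ = f₁ · v/(v + u) ≈ 34.1 kHz.
Equivalently f₂ = f₀ · (v − u)/(v + u).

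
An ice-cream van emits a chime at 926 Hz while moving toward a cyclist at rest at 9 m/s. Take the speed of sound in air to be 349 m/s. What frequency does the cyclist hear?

951 Hz

Moving source, stationary observer: f' = f · v/(v − v_s) since the source is approaching.
f' = 926 × 349/(349 − 9) = 926 × 349/340 ≈ 951 Hz.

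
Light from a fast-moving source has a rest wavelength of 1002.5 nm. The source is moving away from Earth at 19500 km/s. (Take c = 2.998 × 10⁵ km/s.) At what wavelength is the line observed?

1070.0 nm

β = v/c = 19500/299800 = 0.0650.
Relativistic Doppler for wavelength: λ' = λ₀ · √((1 + β)/(1 − β)).
λ' = 1002.5 × √(1.0650/0.9350) = 1002.5 × 1.06730 ≈ 1070.0 nm.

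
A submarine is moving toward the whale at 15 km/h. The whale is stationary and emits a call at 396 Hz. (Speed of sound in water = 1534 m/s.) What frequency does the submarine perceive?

15 km/h = 4.167 m/s.
Only the observer moves, toward the source, so f' = f · (v + v_o)/v.
f' = 396 × (1534 + 4.167)/1534 = 396 × 1538.2/1534 ≈ 397 Hz.

397 Hz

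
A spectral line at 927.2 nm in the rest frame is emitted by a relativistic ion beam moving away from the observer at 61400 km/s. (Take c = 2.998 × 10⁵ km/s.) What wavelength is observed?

β = v/c = 61400/299800 = 0.2048.
Relativistic Doppler for wavelength: λ' = λ₀ · √((1 + β)/(1 − β)).
λ' = 927.2 × √(1.2048/0.7952) = 927.2 × 1.23089 ≈ 1141.3 nm.

1141.3 nm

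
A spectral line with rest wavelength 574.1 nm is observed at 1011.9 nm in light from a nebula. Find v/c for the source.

0.513

λ'/λ₀ = 1.7626 > 1 (redshift), so the source is receding.
λ'/λ₀ = √((1 + β)/(1 − β)) for a receding source ⇒ β = (r² − 1)/(r² + 1) with r = λ'/λ₀.
β = (3.1067 − 1)/(3.1067 + 1) ≈ 0.513.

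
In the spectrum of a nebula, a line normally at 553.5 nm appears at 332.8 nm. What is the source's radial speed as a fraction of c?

0.469c

λ'/λ₀ = 0.6013 < 1 (blueshift), so the source is approaching.
λ'/λ₀ = √((1 − β)/(1 + β)) for an approaching source ⇒ β = (1 − r²)/(1 + r²) with r = λ'/λ₀.
β = (1 − 0.3615)/(1 + 0.3615) ≈ 0.469.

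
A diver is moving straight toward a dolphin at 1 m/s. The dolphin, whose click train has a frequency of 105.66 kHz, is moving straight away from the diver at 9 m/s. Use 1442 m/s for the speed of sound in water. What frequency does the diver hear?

General Doppler shift: f' = f · (v + v_o)/(v + v_s).
f' = 105.66 × (1442 + 1)/(1442 + 9) = 105.66 × 1443/1451 ≈ 105.1 kHz.

105.1 kHz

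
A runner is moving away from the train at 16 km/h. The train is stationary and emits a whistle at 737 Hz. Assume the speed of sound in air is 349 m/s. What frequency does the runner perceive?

728 Hz

16 km/h = 4.444 m/s.
Moving observer, stationary source: f' = f · (v − v_o)/v.
f' = 737 × (349 − 4.444)/349 = 737 × 344.56/349 ≈ 728 Hz.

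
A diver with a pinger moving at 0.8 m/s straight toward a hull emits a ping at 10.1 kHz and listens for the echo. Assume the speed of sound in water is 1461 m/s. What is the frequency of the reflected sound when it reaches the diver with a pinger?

10.11 kHz

The hull receives the sound from a moving source: f₁ = f₀ · v/(v − v_e) = 10.1 × 1461/1460.2 ≈ 10.11 kHz.
On the return leg the diver with a pinger is a moving observer: f₂ = f₁ · (v + v_e)/v = 10.11 × 1461.8/1461 ≈ 10.11 kHz.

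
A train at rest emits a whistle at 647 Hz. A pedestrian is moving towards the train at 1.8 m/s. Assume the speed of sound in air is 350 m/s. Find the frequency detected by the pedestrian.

650 Hz

Moving observer, stationary source: f' = f · (v + v_o)/v.
f' = 647 × (350 + 1.8)/350 = 647 × 351.8/350 ≈ 650 Hz.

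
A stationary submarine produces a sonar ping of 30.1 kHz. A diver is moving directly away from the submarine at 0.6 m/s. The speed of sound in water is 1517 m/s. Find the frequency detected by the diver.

Only the observer moves, away from the source, so f' = f · (v − v_o)/v.
f' = 30.1 × (1517 − 0.6)/1517 = 30.1 × 1516.4/1517 ≈ 30.1 kHz.

30.1 kHz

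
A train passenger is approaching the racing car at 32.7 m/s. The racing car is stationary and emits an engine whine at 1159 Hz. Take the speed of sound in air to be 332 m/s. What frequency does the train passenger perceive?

Only the observer moves, toward the source, so f' = f · (v + v_o)/v.
f' = 1159 × (332 + 32.7)/332 = 1159 × 364.7/332 ≈ 1273 Hz.

1273 Hz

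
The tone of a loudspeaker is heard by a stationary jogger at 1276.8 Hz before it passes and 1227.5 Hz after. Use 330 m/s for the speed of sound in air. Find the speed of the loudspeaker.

f₁/f₂ = (v + v_s)/(v − v_s), so v_s = v · (f₁ − f₂)/(f₁ + f₂).
v_s = 330 × (1276.8 − 1227.5)/(1276.8 + 1227.5) = 330 × 49.3/2504.3 ≈ 6.5 m/s.

6.5 m/s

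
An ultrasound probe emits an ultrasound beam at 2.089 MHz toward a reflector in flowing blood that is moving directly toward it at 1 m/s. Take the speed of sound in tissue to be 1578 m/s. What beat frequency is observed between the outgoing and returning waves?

2649 Hz

The reflector in flowing blood first receives the wave as a moving observer: f₁ = f₀ · (v + u)/v = 2.089 × (1578 + 1)/1578 ≈ 2.09032 MHz.
On reflection it acts as a source moving toward the stationary detector: f₂ = f₁ · v/(v − u) = 2.09032 × 1578/1577 ≈ 2.09165 MHz.
Equivalently f₂ = f₀ · (v + u)/(v − u).
Beat frequency (with f₀ = 2089000 Hz): |f₂ − f₀| = 2u·f₀/(v − u) = 2 × 1 × 2089000/1577 ≈ 2649 Hz.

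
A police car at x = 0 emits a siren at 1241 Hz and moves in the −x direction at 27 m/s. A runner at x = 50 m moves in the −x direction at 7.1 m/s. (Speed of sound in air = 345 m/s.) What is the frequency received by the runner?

1175 Hz

The observer lies on the +x side, so the source is heading away from the observer and the observer is heading toward the source.
General Doppler shift: f' = f · (v + v_o)/(v + v_s).
f' = 1241 × (345 + 7.1)/(345 + 27) = 1241 × 352.1/372 ≈ 1175 Hz.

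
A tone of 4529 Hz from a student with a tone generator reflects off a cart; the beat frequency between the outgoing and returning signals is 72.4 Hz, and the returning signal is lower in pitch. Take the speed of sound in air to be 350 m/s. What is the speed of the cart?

Double Doppler shift off a moving reflector: f₂ = f₀ · (v + u)/(v − u) (u > 0 toward emitter).
Returning signal is lower, so f₂ = f₀ − Δf = 4529 − 72.4 = 4456.6 Hz.
Rearranging, u = v · (f₂ − f₀)/(f₂ + f₀) = 350 × -72.4/8985.6 ≈ -2.82 m/s.
So the cart is moving at 2.82 m/s away from the emitter.

2.82 m/s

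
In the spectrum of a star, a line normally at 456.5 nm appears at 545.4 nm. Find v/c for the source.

0.176c

λ'/λ₀ = 1.1947 > 1 (redshift), so the source is receding.
λ'/λ₀ = √((1 + β)/(1 − β)) for a receding source ⇒ β = (r² − 1)/(r² + 1) with r = λ'/λ₀.
β = (1.4274 − 1)/(1.4274 + 1) ≈ 0.176.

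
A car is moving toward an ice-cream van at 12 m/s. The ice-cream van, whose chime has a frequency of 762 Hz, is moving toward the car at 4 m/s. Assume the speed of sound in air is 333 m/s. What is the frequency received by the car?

799 Hz

Both move, so f' = f · (v + v_o)/(v − v_s).
f' = 762 × (333 + 12)/(333 − 4) = 762 × 345/329 ≈ 799 Hz.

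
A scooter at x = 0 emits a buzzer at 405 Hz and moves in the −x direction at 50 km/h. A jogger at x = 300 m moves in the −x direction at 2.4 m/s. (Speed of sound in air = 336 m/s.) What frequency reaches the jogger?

392 Hz

50 km/h = 13.89 m/s.
The observer lies on the +x side, so the source is heading away from the observer and the observer is heading toward the source.
Both move, so f' = f · (v + v_o)/(v + v_s).
f' = 405 × (336 + 2.4)/(336 + 13.89) = 405 × 338.4/349.89 ≈ 392 Hz.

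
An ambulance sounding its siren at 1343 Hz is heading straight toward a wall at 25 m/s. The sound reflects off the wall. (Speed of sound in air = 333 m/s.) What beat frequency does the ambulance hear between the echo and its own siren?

218 Hz

The wall receives the sound from a moving source: f₁ = f₀ · v/(v − v_e) = 1343 × 333/308 ≈ 1452 Hz.
On the return leg the ambulance is a moving observer: f₂ = f₁ · (v + v_e)/v = 1452 × 358/333 ≈ 1561 Hz.
Beat against the emitted tone: |f₂ − f₀| = 2v_e·f₀/(v − v_e) = 2 × 25 × 1343/308 ≈ 218 Hz.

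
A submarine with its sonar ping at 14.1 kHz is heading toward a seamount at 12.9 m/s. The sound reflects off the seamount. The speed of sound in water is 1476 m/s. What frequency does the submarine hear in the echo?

The seamount receives the sound from a moving source: f₁ = f₀ · v/(v − v_e) = 14.1 × 1476/1463.1 ≈ 14.22 kHz.
On the return leg the submarine is a moving observer: f₂ = f₁ · (v + v_e)/v = 14.22 × 1488.9/1476 ≈ 14.35 kHz.
Equivalently f₂ = f₀ · (v + v_e)/(v − v_e).

14.35 kHz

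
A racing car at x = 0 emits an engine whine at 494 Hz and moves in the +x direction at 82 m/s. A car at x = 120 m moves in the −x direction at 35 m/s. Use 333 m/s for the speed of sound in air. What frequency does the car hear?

724 Hz

The observer lies on the +x side, so the source is heading toward the observer and the observer is heading toward the source.
With source approaching and observer approaching, f' = f · (v + v_o)/(v − v_s).
f' = 494 × (333 + 35)/(333 − 82) = 494 × 368/251 ≈ 724 Hz.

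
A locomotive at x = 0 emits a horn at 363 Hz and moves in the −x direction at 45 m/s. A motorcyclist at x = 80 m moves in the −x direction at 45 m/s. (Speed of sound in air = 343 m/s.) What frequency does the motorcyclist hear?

The observer lies on the +x side, so the source is heading away from the observer and the observer is heading toward the source.
General Doppler shift: f' = f · (v + v_o)/(v + v_s).
f' = 363 × (343 + 45)/(343 + 45) = 363 × 388/388 ≈ 363 Hz.

363 Hz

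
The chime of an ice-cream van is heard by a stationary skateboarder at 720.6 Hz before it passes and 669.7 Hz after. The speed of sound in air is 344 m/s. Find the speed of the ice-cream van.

12.6 m/s

f₁/f₂ = (v + v_s)/(v − v_s), so v_s = v · (f₁ − f₂)/(f₁ + f₂).
v_s = 344 × (720.6 − 669.7)/(720.6 + 669.7) = 344 × 50.9/1390.3 ≈ 12.6 m/s.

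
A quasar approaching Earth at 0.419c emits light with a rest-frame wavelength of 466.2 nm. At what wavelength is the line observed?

Relativistic Doppler for wavelength: λ' = λ₀ · √((1 − β)/(1 + β)).
λ' = 466.2 × √(0.5810/1.4190) = 466.2 × 0.63988 ≈ 298.3 nm.

298.3 nm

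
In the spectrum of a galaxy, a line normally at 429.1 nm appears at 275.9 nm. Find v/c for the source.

0.415c

λ'/λ₀ = 0.6430 < 1 (blueshift), so the source is approaching.
λ'/λ₀ = √((1 − β)/(1 + β)) for an approaching source ⇒ β = (1 − r²)/(1 + r²) with r = λ'/λ₀.
β = (1 − 0.4134)/(1 + 0.4134) ≈ 0.415.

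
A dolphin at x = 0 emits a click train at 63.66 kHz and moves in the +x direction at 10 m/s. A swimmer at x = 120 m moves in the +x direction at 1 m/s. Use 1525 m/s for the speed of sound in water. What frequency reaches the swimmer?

64.0 kHz

The observer lies on the +x side, so the source is heading toward the observer and the observer is heading away from the source.
With source approaching and observer receding, f' = f · (v − v_o)/(v − v_s).
f' = 63.66 × (1525 − 1)/(1525 − 10) = 63.66 × 1524/1515 ≈ 64.0 kHz.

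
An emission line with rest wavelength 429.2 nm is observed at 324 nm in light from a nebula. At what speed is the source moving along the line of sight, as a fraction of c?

0.274

λ'/λ₀ = 0.7549 < 1 (blueshift), so the source is approaching.
λ'/λ₀ = √((1 − β)/(1 + β)) for an approaching source ⇒ β = (1 − r²)/(1 + r²) with r = λ'/λ₀.
β = (1 − 0.5699)/(1 + 0.5699) ≈ 0.274.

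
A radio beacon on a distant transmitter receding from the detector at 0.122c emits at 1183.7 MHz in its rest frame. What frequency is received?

Relativistic Doppler for frequency: f' = f₀ · √((1 − β)/(1 + β)).
f' = 1183.7 × √(0.8780/1.1220) = 1183.7 × 0.88461 ≈ 1047.1 MHz.

1047.1 MHz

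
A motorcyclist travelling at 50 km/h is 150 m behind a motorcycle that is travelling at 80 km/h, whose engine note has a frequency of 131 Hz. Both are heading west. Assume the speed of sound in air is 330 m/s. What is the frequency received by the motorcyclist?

128 Hz

80 km/h = 22.22 m/s; 50 km/h = 13.89 m/s.
The motorcyclist is behind, so the motorcycle is moving away from it while the motorcyclist is moving toward the motorcycle.
With source receding and observer approaching, f' = f · (v + v_o)/(v + v_s).
f' = 131 × (330 + 13.89)/(330 + 22.22) = 131 × 343.89/352.22 ≈ 128 Hz.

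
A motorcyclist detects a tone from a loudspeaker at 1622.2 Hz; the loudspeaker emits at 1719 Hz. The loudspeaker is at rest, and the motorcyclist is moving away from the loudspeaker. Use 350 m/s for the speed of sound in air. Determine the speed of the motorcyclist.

19.7 m/s

f' = f · (v − v_o)/v ⇒ v_o = v · |f'/f − 1|.
v_o = 350 × |1622.2/1719 − 1| = 350 × 0.05631 ≈ 19.7 m/s.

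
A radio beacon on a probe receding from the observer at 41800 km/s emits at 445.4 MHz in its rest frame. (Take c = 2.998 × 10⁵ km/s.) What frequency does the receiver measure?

387.1 MHz

β = v/c = 41800/299800 = 0.1394.
Relativistic Doppler for frequency: f' = f₀ · √((1 − β)/(1 + β)).
f' = 445.4 × √(0.8606/1.1394) = 445.4 × 0.86906 ≈ 387.1 MHz.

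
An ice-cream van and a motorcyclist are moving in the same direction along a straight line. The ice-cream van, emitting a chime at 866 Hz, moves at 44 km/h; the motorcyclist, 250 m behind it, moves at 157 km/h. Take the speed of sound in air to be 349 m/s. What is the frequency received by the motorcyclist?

44 km/h = 12.22 m/s; 157 km/h = 43.61 m/s.
The motorcyclist is behind, so the ice-cream van is moving away from it while the motorcyclist is moving toward the ice-cream van.
General Doppler shift: f' = f · (v + v_o)/(v + v_s).
f' = 866 × (349 + 43.61)/(349 + 12.22) = 866 × 392.61/361.22 ≈ 941 Hz.

941 Hz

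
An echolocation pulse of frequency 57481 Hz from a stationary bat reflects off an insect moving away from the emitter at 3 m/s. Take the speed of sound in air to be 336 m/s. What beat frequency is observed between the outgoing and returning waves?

The insect first receives the wave as a moving observer: f₁ = f₀ · (v − u)/v = 57481 × (336 − 3)/336 ≈ 56968 Hz.
On reflection it acts as a source moving away from the stationary detector: f₂ = f₁ · v/(v + u) = 56968 × 336/339 ≈ 56464 Hz.
Equivalently f₂ = f₀ · (v − u)/(v + u).
Beat frequency: |f₂ − f₀| = 2u·f₀/(v + u) = 2 × 3 × 57481/339 ≈ 1017 Hz.

1017 Hz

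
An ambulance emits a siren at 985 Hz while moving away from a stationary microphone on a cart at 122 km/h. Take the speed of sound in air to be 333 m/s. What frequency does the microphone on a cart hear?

122 km/h = 33.89 m/s.
Moving source, stationary observer: f' = f · v/(v + v_s) since the source is receding.
f' = 985 × 333/(333 + 33.89) = 985 × 333/366.9 ≈ 894 Hz.

894 Hz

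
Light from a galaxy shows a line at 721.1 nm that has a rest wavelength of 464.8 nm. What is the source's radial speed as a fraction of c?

λ'/λ₀ = 1.5514 > 1 (redshift), so the source is receding.
λ'/λ₀ = √((1 + β)/(1 − β)) for a receding source ⇒ β = (r² − 1)/(r² + 1) with r = λ'/λ₀.
β = (2.4069 − 1)/(2.4069 + 1) ≈ 0.413.

0.413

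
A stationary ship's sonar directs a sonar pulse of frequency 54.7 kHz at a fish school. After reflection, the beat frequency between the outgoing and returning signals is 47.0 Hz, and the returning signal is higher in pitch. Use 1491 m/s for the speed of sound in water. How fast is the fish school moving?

0.64 m/s

Double Doppler shift off a moving reflector: f₂ = f₀ · (v + u)/(v − u) (u > 0 toward emitter).
Returning signal is higher, so f₂ = f₀ + Δf = 54700 + 47 = 54747 Hz.
Rearranging, u = v · (f₂ − f₀)/(f₂ + f₀) = 1491 × 47/109447 ≈ 0.64 m/s.
So the fish school is moving at 0.64 m/s toward the emitter.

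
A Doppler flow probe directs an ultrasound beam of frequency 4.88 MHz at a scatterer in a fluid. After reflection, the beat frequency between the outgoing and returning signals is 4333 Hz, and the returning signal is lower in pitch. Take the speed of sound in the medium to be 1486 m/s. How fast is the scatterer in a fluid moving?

Double Doppler shift off a moving reflector: f₂ = f₀ · (v + u)/(v − u) (u > 0 toward emitter).
Returning signal is lower, so f₂ = f₀ − Δf = 4880000 − 4333 = 4875667 Hz.
Rearranging, u = v · (f₂ − f₀)/(f₂ + f₀) = 1486 × -4333/9755667 ≈ -0.66 m/s.
So the scatterer in a fluid is moving at 0.66 m/s away from the emitter.

0.66 m/s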